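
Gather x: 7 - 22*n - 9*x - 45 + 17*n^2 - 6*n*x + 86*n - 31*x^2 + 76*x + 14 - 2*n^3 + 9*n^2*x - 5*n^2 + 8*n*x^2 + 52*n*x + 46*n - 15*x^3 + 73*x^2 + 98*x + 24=-2*n^3 + 12*n^2 + 110*n - 15*x^3 + x^2*(8*n + 42) + x*(9*n^2 + 46*n + 165)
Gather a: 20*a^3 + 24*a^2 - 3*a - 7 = 20*a^3 + 24*a^2 - 3*a - 7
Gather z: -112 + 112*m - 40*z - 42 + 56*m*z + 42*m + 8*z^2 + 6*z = 154*m + 8*z^2 + z*(56*m - 34) - 154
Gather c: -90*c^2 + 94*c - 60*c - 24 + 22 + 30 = -90*c^2 + 34*c + 28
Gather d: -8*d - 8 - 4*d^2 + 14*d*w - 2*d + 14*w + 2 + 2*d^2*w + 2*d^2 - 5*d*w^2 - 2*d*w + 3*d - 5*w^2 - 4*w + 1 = d^2*(2*w - 2) + d*(-5*w^2 + 12*w - 7) - 5*w^2 + 10*w - 5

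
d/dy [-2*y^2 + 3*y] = 3 - 4*y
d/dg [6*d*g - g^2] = 6*d - 2*g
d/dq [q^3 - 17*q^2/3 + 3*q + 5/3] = 3*q^2 - 34*q/3 + 3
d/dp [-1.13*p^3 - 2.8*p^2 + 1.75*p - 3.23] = -3.39*p^2 - 5.6*p + 1.75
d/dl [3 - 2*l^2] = -4*l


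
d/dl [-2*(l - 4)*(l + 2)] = 4 - 4*l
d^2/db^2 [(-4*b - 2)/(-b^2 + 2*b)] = 4*(3*b*(1 - 2*b)*(b - 2) + 4*(b - 1)^2*(2*b + 1))/(b^3*(b - 2)^3)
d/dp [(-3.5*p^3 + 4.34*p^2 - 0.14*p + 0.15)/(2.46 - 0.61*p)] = (4.27*p^3 - 28.4774*p^2 + 21.3528*p - 0.2529)/(0.3721*p^2 - 3.0012*p + 6.0516)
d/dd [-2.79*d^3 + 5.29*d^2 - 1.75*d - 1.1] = -8.37*d^2 + 10.58*d - 1.75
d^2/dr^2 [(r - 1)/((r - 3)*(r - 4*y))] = 2*((r - 3)^2*(r - 1) - (r - 3)^2*(r - 4*y) + (r - 3)*(r - 1)*(r - 4*y) - (r - 3)*(r - 4*y)^2 + (r - 1)*(r - 4*y)^2)/((r - 3)^3*(r - 4*y)^3)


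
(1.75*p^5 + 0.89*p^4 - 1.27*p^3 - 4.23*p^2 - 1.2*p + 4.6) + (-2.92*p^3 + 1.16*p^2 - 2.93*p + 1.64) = 1.75*p^5 + 0.89*p^4 - 4.19*p^3 - 3.07*p^2 - 4.13*p + 6.24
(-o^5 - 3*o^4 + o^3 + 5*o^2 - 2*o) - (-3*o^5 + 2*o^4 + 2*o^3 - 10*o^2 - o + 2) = 2*o^5 - 5*o^4 - o^3 + 15*o^2 - o - 2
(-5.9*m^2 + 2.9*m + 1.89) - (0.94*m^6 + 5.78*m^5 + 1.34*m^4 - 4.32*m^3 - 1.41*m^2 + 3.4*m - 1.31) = -0.94*m^6 - 5.78*m^5 - 1.34*m^4 + 4.32*m^3 - 4.49*m^2 - 0.5*m + 3.2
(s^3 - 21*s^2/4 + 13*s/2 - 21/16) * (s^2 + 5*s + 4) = s^5 - s^4/4 - 63*s^3/4 + 163*s^2/16 + 311*s/16 - 21/4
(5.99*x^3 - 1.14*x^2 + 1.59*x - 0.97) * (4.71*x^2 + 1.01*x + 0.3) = 28.2129*x^5 + 0.6805*x^4 + 8.1345*x^3 - 3.3048*x^2 - 0.5027*x - 0.291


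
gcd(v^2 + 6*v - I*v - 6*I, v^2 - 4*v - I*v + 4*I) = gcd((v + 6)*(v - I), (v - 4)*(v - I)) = v - I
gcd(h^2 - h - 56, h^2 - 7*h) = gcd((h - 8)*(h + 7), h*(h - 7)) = 1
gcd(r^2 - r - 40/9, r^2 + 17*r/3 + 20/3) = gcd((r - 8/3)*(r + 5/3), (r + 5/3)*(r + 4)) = r + 5/3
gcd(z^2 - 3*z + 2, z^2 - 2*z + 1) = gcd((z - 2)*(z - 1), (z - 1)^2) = z - 1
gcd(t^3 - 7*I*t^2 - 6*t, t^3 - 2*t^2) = t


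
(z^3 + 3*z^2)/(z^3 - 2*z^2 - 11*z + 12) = z^2/(z^2 - 5*z + 4)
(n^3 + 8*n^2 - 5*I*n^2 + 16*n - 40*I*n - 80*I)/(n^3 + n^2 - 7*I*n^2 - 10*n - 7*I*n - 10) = (n^2 + 8*n + 16)/(n^2 + n*(1 - 2*I) - 2*I)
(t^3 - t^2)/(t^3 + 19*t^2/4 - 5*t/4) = 4*t*(t - 1)/(4*t^2 + 19*t - 5)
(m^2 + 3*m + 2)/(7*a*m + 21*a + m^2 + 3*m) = (m^2 + 3*m + 2)/(7*a*m + 21*a + m^2 + 3*m)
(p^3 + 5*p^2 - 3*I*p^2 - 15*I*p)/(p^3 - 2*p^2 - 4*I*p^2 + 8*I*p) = (p^2 + p*(5 - 3*I) - 15*I)/(p^2 + p*(-2 - 4*I) + 8*I)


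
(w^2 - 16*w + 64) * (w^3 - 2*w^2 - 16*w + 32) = w^5 - 18*w^4 + 80*w^3 + 160*w^2 - 1536*w + 2048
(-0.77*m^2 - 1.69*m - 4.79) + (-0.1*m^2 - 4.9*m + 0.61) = -0.87*m^2 - 6.59*m - 4.18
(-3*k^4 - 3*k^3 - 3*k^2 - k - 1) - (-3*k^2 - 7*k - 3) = -3*k^4 - 3*k^3 + 6*k + 2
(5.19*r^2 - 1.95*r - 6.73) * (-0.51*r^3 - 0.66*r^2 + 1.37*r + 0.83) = -2.6469*r^5 - 2.4309*r^4 + 11.8296*r^3 + 6.078*r^2 - 10.8386*r - 5.5859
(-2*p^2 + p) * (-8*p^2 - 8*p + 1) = 16*p^4 + 8*p^3 - 10*p^2 + p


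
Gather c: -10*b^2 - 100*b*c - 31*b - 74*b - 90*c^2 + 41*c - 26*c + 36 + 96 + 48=-10*b^2 - 105*b - 90*c^2 + c*(15 - 100*b) + 180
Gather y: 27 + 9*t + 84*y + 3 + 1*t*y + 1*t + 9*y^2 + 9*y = 10*t + 9*y^2 + y*(t + 93) + 30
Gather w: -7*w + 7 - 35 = -7*w - 28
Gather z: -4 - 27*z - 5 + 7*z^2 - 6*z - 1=7*z^2 - 33*z - 10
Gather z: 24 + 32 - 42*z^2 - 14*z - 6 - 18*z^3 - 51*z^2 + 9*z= -18*z^3 - 93*z^2 - 5*z + 50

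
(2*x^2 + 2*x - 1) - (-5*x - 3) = 2*x^2 + 7*x + 2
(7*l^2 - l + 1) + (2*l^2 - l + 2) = 9*l^2 - 2*l + 3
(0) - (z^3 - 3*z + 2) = -z^3 + 3*z - 2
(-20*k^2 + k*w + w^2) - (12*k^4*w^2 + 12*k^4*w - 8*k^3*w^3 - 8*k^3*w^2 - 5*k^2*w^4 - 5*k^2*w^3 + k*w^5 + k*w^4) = -12*k^4*w^2 - 12*k^4*w + 8*k^3*w^3 + 8*k^3*w^2 + 5*k^2*w^4 + 5*k^2*w^3 - 20*k^2 - k*w^5 - k*w^4 + k*w + w^2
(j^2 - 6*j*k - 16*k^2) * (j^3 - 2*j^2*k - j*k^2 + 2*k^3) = j^5 - 8*j^4*k - 5*j^3*k^2 + 40*j^2*k^3 + 4*j*k^4 - 32*k^5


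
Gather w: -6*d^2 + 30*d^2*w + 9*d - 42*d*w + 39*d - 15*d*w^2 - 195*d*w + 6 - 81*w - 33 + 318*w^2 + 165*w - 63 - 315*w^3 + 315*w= -6*d^2 + 48*d - 315*w^3 + w^2*(318 - 15*d) + w*(30*d^2 - 237*d + 399) - 90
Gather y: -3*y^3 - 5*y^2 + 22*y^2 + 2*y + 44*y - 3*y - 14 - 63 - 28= -3*y^3 + 17*y^2 + 43*y - 105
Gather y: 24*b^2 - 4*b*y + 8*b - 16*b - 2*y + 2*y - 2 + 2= 24*b^2 - 4*b*y - 8*b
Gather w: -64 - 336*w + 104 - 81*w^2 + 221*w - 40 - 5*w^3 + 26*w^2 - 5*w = -5*w^3 - 55*w^2 - 120*w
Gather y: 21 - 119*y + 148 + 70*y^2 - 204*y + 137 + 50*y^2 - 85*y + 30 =120*y^2 - 408*y + 336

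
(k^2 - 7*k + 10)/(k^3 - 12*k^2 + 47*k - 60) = (k - 2)/(k^2 - 7*k + 12)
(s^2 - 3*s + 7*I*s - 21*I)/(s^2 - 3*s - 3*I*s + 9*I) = (s + 7*I)/(s - 3*I)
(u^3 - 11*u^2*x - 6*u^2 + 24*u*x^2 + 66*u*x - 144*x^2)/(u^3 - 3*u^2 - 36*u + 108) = (u^2 - 11*u*x + 24*x^2)/(u^2 + 3*u - 18)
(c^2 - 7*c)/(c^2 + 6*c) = (c - 7)/(c + 6)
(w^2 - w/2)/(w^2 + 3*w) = (w - 1/2)/(w + 3)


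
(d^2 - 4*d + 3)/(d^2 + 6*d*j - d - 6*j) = (d - 3)/(d + 6*j)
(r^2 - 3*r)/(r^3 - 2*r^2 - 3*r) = 1/(r + 1)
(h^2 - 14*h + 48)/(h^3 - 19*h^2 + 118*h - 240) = 1/(h - 5)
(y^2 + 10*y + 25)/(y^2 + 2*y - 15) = (y + 5)/(y - 3)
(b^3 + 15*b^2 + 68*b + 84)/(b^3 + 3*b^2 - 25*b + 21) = (b^2 + 8*b + 12)/(b^2 - 4*b + 3)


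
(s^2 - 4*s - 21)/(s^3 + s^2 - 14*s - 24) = (s - 7)/(s^2 - 2*s - 8)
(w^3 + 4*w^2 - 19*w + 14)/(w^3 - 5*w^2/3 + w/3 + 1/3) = 3*(w^2 + 5*w - 14)/(3*w^2 - 2*w - 1)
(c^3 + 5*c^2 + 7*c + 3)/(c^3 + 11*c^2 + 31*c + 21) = (c + 1)/(c + 7)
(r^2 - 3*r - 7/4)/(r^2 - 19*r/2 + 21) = (r + 1/2)/(r - 6)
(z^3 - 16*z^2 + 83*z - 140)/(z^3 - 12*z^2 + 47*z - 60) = (z - 7)/(z - 3)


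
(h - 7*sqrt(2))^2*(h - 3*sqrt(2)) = h^3 - 17*sqrt(2)*h^2 + 182*h - 294*sqrt(2)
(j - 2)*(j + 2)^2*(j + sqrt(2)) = j^4 + sqrt(2)*j^3 + 2*j^3 - 4*j^2 + 2*sqrt(2)*j^2 - 8*j - 4*sqrt(2)*j - 8*sqrt(2)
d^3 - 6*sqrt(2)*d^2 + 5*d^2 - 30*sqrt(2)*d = d*(d + 5)*(d - 6*sqrt(2))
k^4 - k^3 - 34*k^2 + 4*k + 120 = (k - 6)*(k - 2)*(k + 2)*(k + 5)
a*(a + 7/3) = a^2 + 7*a/3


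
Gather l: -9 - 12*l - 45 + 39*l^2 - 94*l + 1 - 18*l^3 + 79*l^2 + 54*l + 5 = -18*l^3 + 118*l^2 - 52*l - 48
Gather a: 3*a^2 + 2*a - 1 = 3*a^2 + 2*a - 1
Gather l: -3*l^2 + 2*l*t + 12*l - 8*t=-3*l^2 + l*(2*t + 12) - 8*t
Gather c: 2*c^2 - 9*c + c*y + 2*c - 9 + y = 2*c^2 + c*(y - 7) + y - 9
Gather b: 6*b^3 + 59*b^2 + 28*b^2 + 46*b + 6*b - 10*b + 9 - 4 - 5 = 6*b^3 + 87*b^2 + 42*b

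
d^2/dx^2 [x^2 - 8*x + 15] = 2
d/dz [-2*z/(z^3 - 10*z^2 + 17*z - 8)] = 4*(z^2 - 4*z - 4)/(z^5 - 19*z^4 + 115*z^3 - 241*z^2 + 208*z - 64)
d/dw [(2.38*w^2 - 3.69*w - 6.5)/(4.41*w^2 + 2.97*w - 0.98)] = (23.3415*w^2 + 52.6652*w + 22.9212)/(19.4481*w^4 + 26.1954*w^3 + 0.177300000000002*w^2 - 5.8212*w + 0.9604)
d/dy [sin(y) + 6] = cos(y)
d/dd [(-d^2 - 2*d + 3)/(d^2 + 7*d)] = (-5*d^2 - 6*d - 21)/(d^2*(d^2 + 14*d + 49))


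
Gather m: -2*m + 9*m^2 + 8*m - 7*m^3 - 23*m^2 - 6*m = -7*m^3 - 14*m^2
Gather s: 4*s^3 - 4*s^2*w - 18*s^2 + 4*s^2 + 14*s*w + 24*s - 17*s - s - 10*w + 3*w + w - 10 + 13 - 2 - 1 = 4*s^3 + s^2*(-4*w - 14) + s*(14*w + 6) - 6*w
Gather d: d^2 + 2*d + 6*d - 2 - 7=d^2 + 8*d - 9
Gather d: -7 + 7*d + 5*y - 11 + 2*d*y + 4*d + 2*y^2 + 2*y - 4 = d*(2*y + 11) + 2*y^2 + 7*y - 22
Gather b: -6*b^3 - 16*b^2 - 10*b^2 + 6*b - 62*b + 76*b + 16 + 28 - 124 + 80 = -6*b^3 - 26*b^2 + 20*b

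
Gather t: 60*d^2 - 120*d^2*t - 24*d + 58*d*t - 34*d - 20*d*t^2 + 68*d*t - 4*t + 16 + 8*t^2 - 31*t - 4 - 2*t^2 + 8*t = 60*d^2 - 58*d + t^2*(6 - 20*d) + t*(-120*d^2 + 126*d - 27) + 12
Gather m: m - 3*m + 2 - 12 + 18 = 8 - 2*m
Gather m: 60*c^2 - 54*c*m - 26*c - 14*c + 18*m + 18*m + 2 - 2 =60*c^2 - 40*c + m*(36 - 54*c)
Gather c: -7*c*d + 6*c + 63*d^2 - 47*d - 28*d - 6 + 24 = c*(6 - 7*d) + 63*d^2 - 75*d + 18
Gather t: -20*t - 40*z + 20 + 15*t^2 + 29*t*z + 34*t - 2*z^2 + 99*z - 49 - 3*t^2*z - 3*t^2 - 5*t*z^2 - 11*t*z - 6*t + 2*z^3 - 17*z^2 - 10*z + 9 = t^2*(12 - 3*z) + t*(-5*z^2 + 18*z + 8) + 2*z^3 - 19*z^2 + 49*z - 20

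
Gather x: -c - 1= -c - 1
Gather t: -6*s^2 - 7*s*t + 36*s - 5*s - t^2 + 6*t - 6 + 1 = -6*s^2 + 31*s - t^2 + t*(6 - 7*s) - 5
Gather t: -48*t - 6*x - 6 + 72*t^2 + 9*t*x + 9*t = 72*t^2 + t*(9*x - 39) - 6*x - 6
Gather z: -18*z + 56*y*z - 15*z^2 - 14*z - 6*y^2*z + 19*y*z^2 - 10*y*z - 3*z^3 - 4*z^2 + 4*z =-3*z^3 + z^2*(19*y - 19) + z*(-6*y^2 + 46*y - 28)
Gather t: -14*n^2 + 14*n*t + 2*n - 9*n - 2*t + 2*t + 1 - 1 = -14*n^2 + 14*n*t - 7*n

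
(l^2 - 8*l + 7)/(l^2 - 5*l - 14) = (l - 1)/(l + 2)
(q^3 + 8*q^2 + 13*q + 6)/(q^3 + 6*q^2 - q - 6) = (q + 1)/(q - 1)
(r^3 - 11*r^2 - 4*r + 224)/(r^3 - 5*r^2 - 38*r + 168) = (r^2 - 4*r - 32)/(r^2 + 2*r - 24)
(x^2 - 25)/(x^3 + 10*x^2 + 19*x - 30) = (x - 5)/(x^2 + 5*x - 6)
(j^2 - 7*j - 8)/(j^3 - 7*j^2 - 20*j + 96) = (j + 1)/(j^2 + j - 12)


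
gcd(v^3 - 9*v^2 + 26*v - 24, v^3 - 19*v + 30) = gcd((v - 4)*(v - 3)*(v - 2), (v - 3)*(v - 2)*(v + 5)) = v^2 - 5*v + 6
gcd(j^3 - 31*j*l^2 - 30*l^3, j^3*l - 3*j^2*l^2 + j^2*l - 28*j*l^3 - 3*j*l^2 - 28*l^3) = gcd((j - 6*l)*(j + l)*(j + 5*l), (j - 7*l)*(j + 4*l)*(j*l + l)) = 1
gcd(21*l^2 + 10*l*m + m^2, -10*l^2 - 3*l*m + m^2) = 1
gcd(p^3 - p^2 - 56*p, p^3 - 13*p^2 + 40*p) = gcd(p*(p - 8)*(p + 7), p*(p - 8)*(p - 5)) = p^2 - 8*p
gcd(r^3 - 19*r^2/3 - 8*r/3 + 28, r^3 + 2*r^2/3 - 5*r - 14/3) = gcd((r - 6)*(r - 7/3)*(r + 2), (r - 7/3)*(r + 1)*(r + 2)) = r^2 - r/3 - 14/3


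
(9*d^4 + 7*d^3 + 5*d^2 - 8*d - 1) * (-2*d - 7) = -18*d^5 - 77*d^4 - 59*d^3 - 19*d^2 + 58*d + 7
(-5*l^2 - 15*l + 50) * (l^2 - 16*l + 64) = -5*l^4 + 65*l^3 - 30*l^2 - 1760*l + 3200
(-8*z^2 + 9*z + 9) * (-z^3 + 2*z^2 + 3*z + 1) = 8*z^5 - 25*z^4 - 15*z^3 + 37*z^2 + 36*z + 9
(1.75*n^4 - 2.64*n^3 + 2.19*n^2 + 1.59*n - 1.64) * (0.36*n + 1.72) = 0.63*n^5 + 2.0596*n^4 - 3.7524*n^3 + 4.3392*n^2 + 2.1444*n - 2.8208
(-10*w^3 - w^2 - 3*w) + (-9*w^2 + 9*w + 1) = -10*w^3 - 10*w^2 + 6*w + 1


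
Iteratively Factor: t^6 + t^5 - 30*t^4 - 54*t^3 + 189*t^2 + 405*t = (t + 3)*(t^5 - 2*t^4 - 24*t^3 + 18*t^2 + 135*t) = (t + 3)^2*(t^4 - 5*t^3 - 9*t^2 + 45*t) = t*(t + 3)^2*(t^3 - 5*t^2 - 9*t + 45) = t*(t - 3)*(t + 3)^2*(t^2 - 2*t - 15) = t*(t - 3)*(t + 3)^3*(t - 5)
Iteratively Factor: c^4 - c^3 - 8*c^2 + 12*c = (c - 2)*(c^3 + c^2 - 6*c) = (c - 2)^2*(c^2 + 3*c) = c*(c - 2)^2*(c + 3)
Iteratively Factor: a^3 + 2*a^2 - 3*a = (a + 3)*(a^2 - a) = a*(a + 3)*(a - 1)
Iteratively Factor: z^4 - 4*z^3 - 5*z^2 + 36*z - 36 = (z - 2)*(z^3 - 2*z^2 - 9*z + 18) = (z - 2)*(z + 3)*(z^2 - 5*z + 6) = (z - 2)^2*(z + 3)*(z - 3)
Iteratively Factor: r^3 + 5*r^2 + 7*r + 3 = (r + 1)*(r^2 + 4*r + 3) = (r + 1)*(r + 3)*(r + 1)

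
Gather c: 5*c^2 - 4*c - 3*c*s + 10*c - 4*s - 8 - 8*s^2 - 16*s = 5*c^2 + c*(6 - 3*s) - 8*s^2 - 20*s - 8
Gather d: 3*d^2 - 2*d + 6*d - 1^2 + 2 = 3*d^2 + 4*d + 1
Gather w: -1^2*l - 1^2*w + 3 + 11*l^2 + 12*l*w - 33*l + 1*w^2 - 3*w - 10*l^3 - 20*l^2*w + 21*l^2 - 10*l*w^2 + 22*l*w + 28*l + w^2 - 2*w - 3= -10*l^3 + 32*l^2 - 6*l + w^2*(2 - 10*l) + w*(-20*l^2 + 34*l - 6)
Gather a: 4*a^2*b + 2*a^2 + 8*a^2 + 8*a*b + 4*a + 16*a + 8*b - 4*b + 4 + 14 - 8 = a^2*(4*b + 10) + a*(8*b + 20) + 4*b + 10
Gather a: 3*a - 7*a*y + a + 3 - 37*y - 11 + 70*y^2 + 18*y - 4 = a*(4 - 7*y) + 70*y^2 - 19*y - 12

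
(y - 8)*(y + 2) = y^2 - 6*y - 16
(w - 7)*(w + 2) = w^2 - 5*w - 14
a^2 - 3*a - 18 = (a - 6)*(a + 3)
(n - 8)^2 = n^2 - 16*n + 64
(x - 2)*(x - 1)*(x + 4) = x^3 + x^2 - 10*x + 8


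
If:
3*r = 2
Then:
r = 2/3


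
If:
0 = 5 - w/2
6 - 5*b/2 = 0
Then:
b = 12/5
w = 10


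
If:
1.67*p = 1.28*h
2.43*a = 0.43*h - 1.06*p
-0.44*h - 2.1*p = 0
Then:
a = 0.00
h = 0.00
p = 0.00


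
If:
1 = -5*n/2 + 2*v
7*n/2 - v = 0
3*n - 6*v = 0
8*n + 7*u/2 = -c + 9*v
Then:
No Solution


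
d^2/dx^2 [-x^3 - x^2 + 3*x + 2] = -6*x - 2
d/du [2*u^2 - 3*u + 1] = 4*u - 3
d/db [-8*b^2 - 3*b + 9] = -16*b - 3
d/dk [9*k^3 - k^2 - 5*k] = 27*k^2 - 2*k - 5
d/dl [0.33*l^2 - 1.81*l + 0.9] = 0.66*l - 1.81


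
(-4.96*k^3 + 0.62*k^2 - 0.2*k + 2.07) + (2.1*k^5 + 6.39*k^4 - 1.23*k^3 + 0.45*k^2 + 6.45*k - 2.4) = 2.1*k^5 + 6.39*k^4 - 6.19*k^3 + 1.07*k^2 + 6.25*k - 0.33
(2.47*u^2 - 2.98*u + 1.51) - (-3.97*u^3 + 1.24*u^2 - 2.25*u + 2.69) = 3.97*u^3 + 1.23*u^2 - 0.73*u - 1.18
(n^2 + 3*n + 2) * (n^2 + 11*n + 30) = n^4 + 14*n^3 + 65*n^2 + 112*n + 60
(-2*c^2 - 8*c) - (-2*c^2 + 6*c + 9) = -14*c - 9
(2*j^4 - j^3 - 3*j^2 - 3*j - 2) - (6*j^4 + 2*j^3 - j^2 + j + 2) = -4*j^4 - 3*j^3 - 2*j^2 - 4*j - 4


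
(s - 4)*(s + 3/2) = s^2 - 5*s/2 - 6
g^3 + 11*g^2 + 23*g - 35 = (g - 1)*(g + 5)*(g + 7)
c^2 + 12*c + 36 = (c + 6)^2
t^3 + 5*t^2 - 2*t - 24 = (t - 2)*(t + 3)*(t + 4)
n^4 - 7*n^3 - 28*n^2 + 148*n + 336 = (n - 7)*(n - 6)*(n + 2)*(n + 4)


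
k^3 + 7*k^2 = k^2*(k + 7)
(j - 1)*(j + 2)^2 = j^3 + 3*j^2 - 4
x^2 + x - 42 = (x - 6)*(x + 7)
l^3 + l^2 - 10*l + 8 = (l - 2)*(l - 1)*(l + 4)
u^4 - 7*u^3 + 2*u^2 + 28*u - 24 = (u - 6)*(u - 2)*(u - 1)*(u + 2)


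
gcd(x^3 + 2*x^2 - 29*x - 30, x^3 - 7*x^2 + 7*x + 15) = x^2 - 4*x - 5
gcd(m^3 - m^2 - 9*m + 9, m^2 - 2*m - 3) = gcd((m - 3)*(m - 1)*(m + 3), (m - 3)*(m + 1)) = m - 3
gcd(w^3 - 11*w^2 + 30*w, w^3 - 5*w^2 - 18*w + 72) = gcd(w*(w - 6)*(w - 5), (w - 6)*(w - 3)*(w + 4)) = w - 6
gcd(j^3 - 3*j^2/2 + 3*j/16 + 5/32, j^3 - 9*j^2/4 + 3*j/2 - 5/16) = j^2 - 7*j/4 + 5/8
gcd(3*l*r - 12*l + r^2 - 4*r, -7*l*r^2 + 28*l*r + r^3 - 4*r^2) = r - 4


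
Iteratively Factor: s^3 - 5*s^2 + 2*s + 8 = (s - 2)*(s^2 - 3*s - 4) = (s - 2)*(s + 1)*(s - 4)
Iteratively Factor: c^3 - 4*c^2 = (c)*(c^2 - 4*c) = c^2*(c - 4)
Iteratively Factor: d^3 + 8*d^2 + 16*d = (d + 4)*(d^2 + 4*d) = (d + 4)^2*(d)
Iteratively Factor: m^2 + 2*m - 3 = (m - 1)*(m + 3)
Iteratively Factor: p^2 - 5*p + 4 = (p - 4)*(p - 1)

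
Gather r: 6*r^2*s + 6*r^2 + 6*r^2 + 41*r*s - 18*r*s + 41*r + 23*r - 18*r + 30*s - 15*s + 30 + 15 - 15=r^2*(6*s + 12) + r*(23*s + 46) + 15*s + 30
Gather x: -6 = -6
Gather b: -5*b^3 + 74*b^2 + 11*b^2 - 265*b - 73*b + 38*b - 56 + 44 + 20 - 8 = -5*b^3 + 85*b^2 - 300*b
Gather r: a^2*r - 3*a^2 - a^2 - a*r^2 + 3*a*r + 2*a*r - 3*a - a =-4*a^2 - a*r^2 - 4*a + r*(a^2 + 5*a)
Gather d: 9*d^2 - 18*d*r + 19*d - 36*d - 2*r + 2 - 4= 9*d^2 + d*(-18*r - 17) - 2*r - 2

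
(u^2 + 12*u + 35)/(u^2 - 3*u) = (u^2 + 12*u + 35)/(u*(u - 3))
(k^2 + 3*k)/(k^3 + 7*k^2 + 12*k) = 1/(k + 4)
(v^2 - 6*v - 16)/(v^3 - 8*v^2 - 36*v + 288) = (v + 2)/(v^2 - 36)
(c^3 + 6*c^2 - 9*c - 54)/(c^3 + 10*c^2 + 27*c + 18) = (c - 3)/(c + 1)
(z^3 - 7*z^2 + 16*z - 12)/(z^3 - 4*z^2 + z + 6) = (z - 2)/(z + 1)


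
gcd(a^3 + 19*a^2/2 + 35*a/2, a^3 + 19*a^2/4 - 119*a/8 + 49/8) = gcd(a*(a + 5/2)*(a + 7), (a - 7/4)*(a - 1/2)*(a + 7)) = a + 7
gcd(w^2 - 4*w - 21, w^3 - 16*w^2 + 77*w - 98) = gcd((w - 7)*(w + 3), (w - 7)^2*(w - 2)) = w - 7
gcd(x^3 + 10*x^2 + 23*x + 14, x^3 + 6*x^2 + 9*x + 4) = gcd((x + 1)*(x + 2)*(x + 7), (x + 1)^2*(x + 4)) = x + 1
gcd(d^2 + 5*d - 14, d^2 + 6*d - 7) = d + 7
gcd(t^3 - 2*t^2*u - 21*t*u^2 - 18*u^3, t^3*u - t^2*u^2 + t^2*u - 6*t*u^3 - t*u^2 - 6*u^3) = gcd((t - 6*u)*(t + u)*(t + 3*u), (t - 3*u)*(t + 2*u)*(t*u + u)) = 1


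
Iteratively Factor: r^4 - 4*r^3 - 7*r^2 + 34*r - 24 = (r - 2)*(r^3 - 2*r^2 - 11*r + 12) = (r - 2)*(r + 3)*(r^2 - 5*r + 4) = (r - 4)*(r - 2)*(r + 3)*(r - 1)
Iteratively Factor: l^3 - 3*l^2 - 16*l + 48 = (l + 4)*(l^2 - 7*l + 12) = (l - 3)*(l + 4)*(l - 4)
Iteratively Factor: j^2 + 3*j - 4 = (j + 4)*(j - 1)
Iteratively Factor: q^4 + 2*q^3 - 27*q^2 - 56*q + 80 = (q - 1)*(q^3 + 3*q^2 - 24*q - 80) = (q - 1)*(q + 4)*(q^2 - q - 20) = (q - 5)*(q - 1)*(q + 4)*(q + 4)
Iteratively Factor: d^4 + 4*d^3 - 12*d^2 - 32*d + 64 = (d - 2)*(d^3 + 6*d^2 - 32) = (d - 2)*(d + 4)*(d^2 + 2*d - 8) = (d - 2)*(d + 4)^2*(d - 2)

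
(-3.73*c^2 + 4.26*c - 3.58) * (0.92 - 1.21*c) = 4.5133*c^3 - 8.5862*c^2 + 8.251*c - 3.2936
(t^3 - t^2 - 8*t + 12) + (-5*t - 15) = t^3 - t^2 - 13*t - 3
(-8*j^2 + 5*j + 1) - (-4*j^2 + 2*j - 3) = -4*j^2 + 3*j + 4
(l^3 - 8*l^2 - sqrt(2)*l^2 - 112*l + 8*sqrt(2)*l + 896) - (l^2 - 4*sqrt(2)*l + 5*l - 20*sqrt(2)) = l^3 - 9*l^2 - sqrt(2)*l^2 - 117*l + 12*sqrt(2)*l + 20*sqrt(2) + 896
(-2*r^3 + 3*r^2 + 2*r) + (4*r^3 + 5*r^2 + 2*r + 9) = 2*r^3 + 8*r^2 + 4*r + 9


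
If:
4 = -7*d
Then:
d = -4/7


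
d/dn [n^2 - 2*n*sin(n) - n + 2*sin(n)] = -2*n*cos(n) + 2*n + 2*sqrt(2)*cos(n + pi/4) - 1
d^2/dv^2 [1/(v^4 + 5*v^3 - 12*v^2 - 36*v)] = 2*(3*v*(-2*v^2 - 5*v + 4)*(v^3 + 5*v^2 - 12*v - 36) + (4*v^3 + 15*v^2 - 24*v - 36)^2)/(v^3*(v^3 + 5*v^2 - 12*v - 36)^3)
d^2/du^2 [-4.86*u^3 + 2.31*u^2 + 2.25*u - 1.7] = 4.62 - 29.16*u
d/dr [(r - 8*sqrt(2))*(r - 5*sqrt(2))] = 2*r - 13*sqrt(2)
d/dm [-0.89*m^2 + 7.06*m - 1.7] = 7.06 - 1.78*m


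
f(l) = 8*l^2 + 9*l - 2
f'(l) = 16*l + 9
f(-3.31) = 55.86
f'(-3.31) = -43.96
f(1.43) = 27.23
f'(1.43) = 31.88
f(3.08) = 101.61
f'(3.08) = 58.28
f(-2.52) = 26.12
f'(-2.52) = -31.32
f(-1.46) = 1.91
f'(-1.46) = -14.36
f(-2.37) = 21.61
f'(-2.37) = -28.92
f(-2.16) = 15.88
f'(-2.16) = -25.56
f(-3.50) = 64.50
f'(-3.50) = -47.00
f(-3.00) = 43.00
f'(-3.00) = -39.00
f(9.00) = 727.00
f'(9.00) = 153.00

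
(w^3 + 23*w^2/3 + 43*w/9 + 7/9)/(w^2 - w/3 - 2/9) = (3*w^2 + 22*w + 7)/(3*w - 2)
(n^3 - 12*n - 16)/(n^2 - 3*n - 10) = (n^2 - 2*n - 8)/(n - 5)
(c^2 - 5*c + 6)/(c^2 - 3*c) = (c - 2)/c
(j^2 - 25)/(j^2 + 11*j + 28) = (j^2 - 25)/(j^2 + 11*j + 28)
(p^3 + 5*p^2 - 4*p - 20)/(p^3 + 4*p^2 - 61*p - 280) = (p^2 - 4)/(p^2 - p - 56)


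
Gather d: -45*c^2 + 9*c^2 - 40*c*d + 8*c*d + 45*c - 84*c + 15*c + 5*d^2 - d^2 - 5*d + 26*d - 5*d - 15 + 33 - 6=-36*c^2 - 24*c + 4*d^2 + d*(16 - 32*c) + 12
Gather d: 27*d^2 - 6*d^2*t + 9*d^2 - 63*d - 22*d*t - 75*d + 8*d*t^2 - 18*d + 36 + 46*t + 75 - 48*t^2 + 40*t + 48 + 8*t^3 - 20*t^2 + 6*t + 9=d^2*(36 - 6*t) + d*(8*t^2 - 22*t - 156) + 8*t^3 - 68*t^2 + 92*t + 168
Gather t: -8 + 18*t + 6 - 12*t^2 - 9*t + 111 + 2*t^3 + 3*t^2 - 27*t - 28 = 2*t^3 - 9*t^2 - 18*t + 81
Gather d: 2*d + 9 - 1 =2*d + 8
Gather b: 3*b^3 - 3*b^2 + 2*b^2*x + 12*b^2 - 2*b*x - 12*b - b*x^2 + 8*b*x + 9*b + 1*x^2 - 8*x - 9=3*b^3 + b^2*(2*x + 9) + b*(-x^2 + 6*x - 3) + x^2 - 8*x - 9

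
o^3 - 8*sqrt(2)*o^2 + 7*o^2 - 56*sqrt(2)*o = o*(o + 7)*(o - 8*sqrt(2))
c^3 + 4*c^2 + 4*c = c*(c + 2)^2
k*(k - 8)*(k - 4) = k^3 - 12*k^2 + 32*k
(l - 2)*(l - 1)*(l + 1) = l^3 - 2*l^2 - l + 2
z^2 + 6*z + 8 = (z + 2)*(z + 4)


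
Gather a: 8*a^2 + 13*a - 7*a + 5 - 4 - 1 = 8*a^2 + 6*a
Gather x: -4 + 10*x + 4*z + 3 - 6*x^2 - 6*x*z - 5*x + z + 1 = -6*x^2 + x*(5 - 6*z) + 5*z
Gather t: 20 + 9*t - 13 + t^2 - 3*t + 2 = t^2 + 6*t + 9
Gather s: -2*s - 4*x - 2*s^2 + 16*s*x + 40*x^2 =-2*s^2 + s*(16*x - 2) + 40*x^2 - 4*x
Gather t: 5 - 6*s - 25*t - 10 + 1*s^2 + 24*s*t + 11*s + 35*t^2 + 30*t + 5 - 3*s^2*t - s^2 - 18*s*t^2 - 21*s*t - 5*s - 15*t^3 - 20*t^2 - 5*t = -15*t^3 + t^2*(15 - 18*s) + t*(-3*s^2 + 3*s)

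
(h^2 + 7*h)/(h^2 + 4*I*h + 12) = h*(h + 7)/(h^2 + 4*I*h + 12)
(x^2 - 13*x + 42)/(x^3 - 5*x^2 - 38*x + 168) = (x - 6)/(x^2 + 2*x - 24)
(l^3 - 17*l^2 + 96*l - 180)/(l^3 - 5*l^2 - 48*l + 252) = (l - 5)/(l + 7)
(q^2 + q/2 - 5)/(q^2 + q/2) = (2*q^2 + q - 10)/(q*(2*q + 1))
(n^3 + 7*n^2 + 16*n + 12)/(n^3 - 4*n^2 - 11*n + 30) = (n^2 + 4*n + 4)/(n^2 - 7*n + 10)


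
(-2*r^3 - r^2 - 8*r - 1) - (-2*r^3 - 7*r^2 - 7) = 6*r^2 - 8*r + 6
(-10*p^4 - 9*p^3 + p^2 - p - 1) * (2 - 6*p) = 60*p^5 + 34*p^4 - 24*p^3 + 8*p^2 + 4*p - 2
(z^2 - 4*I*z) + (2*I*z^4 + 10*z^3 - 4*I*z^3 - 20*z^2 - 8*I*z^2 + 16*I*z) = 2*I*z^4 + 10*z^3 - 4*I*z^3 - 19*z^2 - 8*I*z^2 + 12*I*z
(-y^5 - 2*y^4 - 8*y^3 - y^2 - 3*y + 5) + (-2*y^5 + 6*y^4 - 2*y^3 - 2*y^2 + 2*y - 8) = -3*y^5 + 4*y^4 - 10*y^3 - 3*y^2 - y - 3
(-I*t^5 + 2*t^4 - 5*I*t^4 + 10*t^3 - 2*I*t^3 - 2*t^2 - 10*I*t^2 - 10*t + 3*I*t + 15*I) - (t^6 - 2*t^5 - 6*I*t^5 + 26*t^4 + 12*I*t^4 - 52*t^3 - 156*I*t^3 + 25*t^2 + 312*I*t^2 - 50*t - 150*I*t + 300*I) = -t^6 + 2*t^5 + 5*I*t^5 - 24*t^4 - 17*I*t^4 + 62*t^3 + 154*I*t^3 - 27*t^2 - 322*I*t^2 + 40*t + 153*I*t - 285*I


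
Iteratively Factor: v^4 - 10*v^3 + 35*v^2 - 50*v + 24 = (v - 3)*(v^3 - 7*v^2 + 14*v - 8) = (v - 3)*(v - 2)*(v^2 - 5*v + 4) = (v - 3)*(v - 2)*(v - 1)*(v - 4)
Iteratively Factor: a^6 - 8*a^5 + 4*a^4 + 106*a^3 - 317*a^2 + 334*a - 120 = (a - 5)*(a^5 - 3*a^4 - 11*a^3 + 51*a^2 - 62*a + 24) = (a - 5)*(a - 3)*(a^4 - 11*a^2 + 18*a - 8) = (a - 5)*(a - 3)*(a + 4)*(a^3 - 4*a^2 + 5*a - 2) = (a - 5)*(a - 3)*(a - 2)*(a + 4)*(a^2 - 2*a + 1) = (a - 5)*(a - 3)*(a - 2)*(a - 1)*(a + 4)*(a - 1)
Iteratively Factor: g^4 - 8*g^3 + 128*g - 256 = (g + 4)*(g^3 - 12*g^2 + 48*g - 64) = (g - 4)*(g + 4)*(g^2 - 8*g + 16) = (g - 4)^2*(g + 4)*(g - 4)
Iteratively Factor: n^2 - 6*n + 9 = (n - 3)*(n - 3)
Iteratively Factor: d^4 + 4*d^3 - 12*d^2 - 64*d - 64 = (d - 4)*(d^3 + 8*d^2 + 20*d + 16) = (d - 4)*(d + 2)*(d^2 + 6*d + 8) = (d - 4)*(d + 2)^2*(d + 4)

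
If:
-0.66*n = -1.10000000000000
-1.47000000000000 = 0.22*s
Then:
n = 1.67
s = -6.68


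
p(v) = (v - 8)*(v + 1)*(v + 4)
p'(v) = (v - 8)*(v + 1) + (v - 8)*(v + 4) + (v + 1)*(v + 4)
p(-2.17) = 21.77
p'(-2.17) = -8.85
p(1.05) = -71.95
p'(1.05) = -38.99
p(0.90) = -66.10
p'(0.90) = -38.97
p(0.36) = -45.30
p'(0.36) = -37.77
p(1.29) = -81.29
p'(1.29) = -38.75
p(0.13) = -36.73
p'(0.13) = -36.73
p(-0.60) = -11.70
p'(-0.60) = -31.32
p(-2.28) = 22.63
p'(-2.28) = -6.72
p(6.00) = -140.00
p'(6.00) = 36.00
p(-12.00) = -1760.00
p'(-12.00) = 468.00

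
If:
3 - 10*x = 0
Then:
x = 3/10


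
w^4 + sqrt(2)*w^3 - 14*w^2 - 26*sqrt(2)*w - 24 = (w - 3*sqrt(2))*(w + sqrt(2))^2*(w + 2*sqrt(2))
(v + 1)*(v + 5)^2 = v^3 + 11*v^2 + 35*v + 25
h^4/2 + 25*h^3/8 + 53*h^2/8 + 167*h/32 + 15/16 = (h/2 + 1)*(h + 1/4)*(h + 3/2)*(h + 5/2)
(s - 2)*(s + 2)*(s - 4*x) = s^3 - 4*s^2*x - 4*s + 16*x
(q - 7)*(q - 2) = q^2 - 9*q + 14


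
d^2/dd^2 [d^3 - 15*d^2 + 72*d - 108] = 6*d - 30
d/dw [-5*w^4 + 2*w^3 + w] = -20*w^3 + 6*w^2 + 1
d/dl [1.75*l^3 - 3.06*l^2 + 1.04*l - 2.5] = 5.25*l^2 - 6.12*l + 1.04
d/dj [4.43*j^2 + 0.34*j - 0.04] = 8.86*j + 0.34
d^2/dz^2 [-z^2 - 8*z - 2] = -2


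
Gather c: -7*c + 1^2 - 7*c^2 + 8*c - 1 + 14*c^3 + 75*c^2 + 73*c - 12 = 14*c^3 + 68*c^2 + 74*c - 12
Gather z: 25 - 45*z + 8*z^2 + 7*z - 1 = 8*z^2 - 38*z + 24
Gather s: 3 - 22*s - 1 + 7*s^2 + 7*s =7*s^2 - 15*s + 2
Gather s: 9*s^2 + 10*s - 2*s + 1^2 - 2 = 9*s^2 + 8*s - 1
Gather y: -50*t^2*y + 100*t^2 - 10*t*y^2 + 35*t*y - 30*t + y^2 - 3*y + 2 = 100*t^2 - 30*t + y^2*(1 - 10*t) + y*(-50*t^2 + 35*t - 3) + 2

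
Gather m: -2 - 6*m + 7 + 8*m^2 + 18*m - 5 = 8*m^2 + 12*m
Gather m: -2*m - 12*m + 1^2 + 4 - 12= -14*m - 7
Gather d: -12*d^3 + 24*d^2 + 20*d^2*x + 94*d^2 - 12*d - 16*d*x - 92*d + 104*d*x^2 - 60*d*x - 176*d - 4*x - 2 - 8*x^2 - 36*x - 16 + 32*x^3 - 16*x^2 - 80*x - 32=-12*d^3 + d^2*(20*x + 118) + d*(104*x^2 - 76*x - 280) + 32*x^3 - 24*x^2 - 120*x - 50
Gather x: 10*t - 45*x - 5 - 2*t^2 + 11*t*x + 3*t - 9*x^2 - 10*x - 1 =-2*t^2 + 13*t - 9*x^2 + x*(11*t - 55) - 6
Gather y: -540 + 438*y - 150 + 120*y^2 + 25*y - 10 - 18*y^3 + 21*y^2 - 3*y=-18*y^3 + 141*y^2 + 460*y - 700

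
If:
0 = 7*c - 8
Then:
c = 8/7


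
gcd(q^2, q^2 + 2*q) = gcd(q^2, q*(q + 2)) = q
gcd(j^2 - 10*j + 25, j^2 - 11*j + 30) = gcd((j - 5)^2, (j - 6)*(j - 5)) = j - 5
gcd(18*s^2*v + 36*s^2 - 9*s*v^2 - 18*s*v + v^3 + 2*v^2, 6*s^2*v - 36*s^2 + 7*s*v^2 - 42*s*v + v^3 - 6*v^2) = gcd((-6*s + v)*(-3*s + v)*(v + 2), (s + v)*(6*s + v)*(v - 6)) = 1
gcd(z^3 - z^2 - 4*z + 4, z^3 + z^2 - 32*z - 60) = z + 2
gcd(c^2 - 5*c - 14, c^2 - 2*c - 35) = c - 7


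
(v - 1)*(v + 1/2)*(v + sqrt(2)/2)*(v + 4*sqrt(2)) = v^4 - v^3/2 + 9*sqrt(2)*v^3/2 - 9*sqrt(2)*v^2/4 + 7*v^2/2 - 9*sqrt(2)*v/4 - 2*v - 2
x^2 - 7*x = x*(x - 7)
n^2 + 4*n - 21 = (n - 3)*(n + 7)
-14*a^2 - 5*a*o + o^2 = (-7*a + o)*(2*a + o)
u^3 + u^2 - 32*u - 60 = (u - 6)*(u + 2)*(u + 5)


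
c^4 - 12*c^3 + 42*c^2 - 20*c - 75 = (c - 5)^2*(c - 3)*(c + 1)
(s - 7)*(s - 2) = s^2 - 9*s + 14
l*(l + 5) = l^2 + 5*l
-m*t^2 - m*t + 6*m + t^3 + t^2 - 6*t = (-m + t)*(t - 2)*(t + 3)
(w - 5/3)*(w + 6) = w^2 + 13*w/3 - 10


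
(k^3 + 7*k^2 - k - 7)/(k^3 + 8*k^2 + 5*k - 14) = (k + 1)/(k + 2)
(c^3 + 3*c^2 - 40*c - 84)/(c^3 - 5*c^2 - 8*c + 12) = (c + 7)/(c - 1)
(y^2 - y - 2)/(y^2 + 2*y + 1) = (y - 2)/(y + 1)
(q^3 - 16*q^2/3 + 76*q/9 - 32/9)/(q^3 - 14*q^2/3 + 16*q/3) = (q - 2/3)/q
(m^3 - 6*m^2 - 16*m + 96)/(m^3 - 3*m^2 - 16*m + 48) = (m - 6)/(m - 3)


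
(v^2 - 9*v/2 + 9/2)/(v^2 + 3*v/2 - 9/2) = (v - 3)/(v + 3)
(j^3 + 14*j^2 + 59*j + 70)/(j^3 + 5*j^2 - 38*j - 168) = (j^2 + 7*j + 10)/(j^2 - 2*j - 24)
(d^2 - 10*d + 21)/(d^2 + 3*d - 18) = (d - 7)/(d + 6)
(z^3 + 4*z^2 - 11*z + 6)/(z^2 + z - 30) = (z^2 - 2*z + 1)/(z - 5)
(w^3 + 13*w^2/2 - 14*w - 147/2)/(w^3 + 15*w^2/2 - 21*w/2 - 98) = (w + 3)/(w + 4)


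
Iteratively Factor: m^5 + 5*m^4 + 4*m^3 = (m)*(m^4 + 5*m^3 + 4*m^2) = m*(m + 4)*(m^3 + m^2) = m*(m + 1)*(m + 4)*(m^2) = m^2*(m + 1)*(m + 4)*(m)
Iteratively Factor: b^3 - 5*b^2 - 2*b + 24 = (b - 3)*(b^2 - 2*b - 8) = (b - 4)*(b - 3)*(b + 2)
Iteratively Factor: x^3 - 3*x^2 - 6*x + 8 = (x - 4)*(x^2 + x - 2) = (x - 4)*(x + 2)*(x - 1)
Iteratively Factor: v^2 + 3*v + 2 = (v + 1)*(v + 2)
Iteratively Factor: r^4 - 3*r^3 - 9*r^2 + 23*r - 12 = (r - 1)*(r^3 - 2*r^2 - 11*r + 12) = (r - 4)*(r - 1)*(r^2 + 2*r - 3) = (r - 4)*(r - 1)*(r + 3)*(r - 1)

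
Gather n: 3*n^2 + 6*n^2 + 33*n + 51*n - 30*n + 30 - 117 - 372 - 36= 9*n^2 + 54*n - 495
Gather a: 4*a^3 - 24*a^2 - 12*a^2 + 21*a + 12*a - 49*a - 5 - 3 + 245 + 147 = 4*a^3 - 36*a^2 - 16*a + 384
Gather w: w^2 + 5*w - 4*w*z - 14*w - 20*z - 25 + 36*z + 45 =w^2 + w*(-4*z - 9) + 16*z + 20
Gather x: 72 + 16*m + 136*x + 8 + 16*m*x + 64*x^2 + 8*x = 16*m + 64*x^2 + x*(16*m + 144) + 80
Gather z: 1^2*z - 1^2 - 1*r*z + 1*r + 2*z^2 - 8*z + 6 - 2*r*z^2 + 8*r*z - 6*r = -5*r + z^2*(2 - 2*r) + z*(7*r - 7) + 5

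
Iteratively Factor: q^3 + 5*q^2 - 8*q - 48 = (q + 4)*(q^2 + q - 12) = (q - 3)*(q + 4)*(q + 4)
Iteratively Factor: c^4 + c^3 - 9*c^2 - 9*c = (c + 1)*(c^3 - 9*c) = (c + 1)*(c + 3)*(c^2 - 3*c) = (c - 3)*(c + 1)*(c + 3)*(c)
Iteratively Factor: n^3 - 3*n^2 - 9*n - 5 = (n + 1)*(n^2 - 4*n - 5) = (n - 5)*(n + 1)*(n + 1)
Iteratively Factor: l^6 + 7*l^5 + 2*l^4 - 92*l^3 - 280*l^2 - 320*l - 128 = (l - 4)*(l^5 + 11*l^4 + 46*l^3 + 92*l^2 + 88*l + 32) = (l - 4)*(l + 4)*(l^4 + 7*l^3 + 18*l^2 + 20*l + 8) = (l - 4)*(l + 2)*(l + 4)*(l^3 + 5*l^2 + 8*l + 4) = (l - 4)*(l + 1)*(l + 2)*(l + 4)*(l^2 + 4*l + 4) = (l - 4)*(l + 1)*(l + 2)^2*(l + 4)*(l + 2)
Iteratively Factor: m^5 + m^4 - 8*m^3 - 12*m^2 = (m)*(m^4 + m^3 - 8*m^2 - 12*m) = m*(m - 3)*(m^3 + 4*m^2 + 4*m) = m*(m - 3)*(m + 2)*(m^2 + 2*m) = m^2*(m - 3)*(m + 2)*(m + 2)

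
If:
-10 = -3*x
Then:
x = 10/3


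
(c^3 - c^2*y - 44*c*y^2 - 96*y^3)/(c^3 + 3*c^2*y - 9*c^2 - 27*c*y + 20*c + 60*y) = (c^2 - 4*c*y - 32*y^2)/(c^2 - 9*c + 20)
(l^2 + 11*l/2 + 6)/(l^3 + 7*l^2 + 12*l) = (l + 3/2)/(l*(l + 3))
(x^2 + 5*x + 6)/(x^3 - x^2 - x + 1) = (x^2 + 5*x + 6)/(x^3 - x^2 - x + 1)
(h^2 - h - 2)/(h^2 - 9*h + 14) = (h + 1)/(h - 7)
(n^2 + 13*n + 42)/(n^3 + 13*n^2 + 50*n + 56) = (n + 6)/(n^2 + 6*n + 8)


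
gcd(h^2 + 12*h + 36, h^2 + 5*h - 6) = h + 6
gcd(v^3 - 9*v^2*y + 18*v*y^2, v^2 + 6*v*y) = v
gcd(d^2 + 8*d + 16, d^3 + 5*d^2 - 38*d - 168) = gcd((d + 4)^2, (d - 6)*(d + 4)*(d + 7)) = d + 4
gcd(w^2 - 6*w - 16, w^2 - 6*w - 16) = w^2 - 6*w - 16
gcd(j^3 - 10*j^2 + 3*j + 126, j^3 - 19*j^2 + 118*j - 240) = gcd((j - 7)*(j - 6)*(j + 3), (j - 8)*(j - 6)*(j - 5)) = j - 6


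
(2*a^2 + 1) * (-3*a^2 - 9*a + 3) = -6*a^4 - 18*a^3 + 3*a^2 - 9*a + 3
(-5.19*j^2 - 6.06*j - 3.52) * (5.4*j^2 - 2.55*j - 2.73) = -28.026*j^4 - 19.4895*j^3 + 10.6137*j^2 + 25.5198*j + 9.6096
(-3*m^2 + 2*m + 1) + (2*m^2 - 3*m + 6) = -m^2 - m + 7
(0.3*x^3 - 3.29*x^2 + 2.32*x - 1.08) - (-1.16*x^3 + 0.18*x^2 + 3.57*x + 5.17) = 1.46*x^3 - 3.47*x^2 - 1.25*x - 6.25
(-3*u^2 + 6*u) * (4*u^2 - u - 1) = -12*u^4 + 27*u^3 - 3*u^2 - 6*u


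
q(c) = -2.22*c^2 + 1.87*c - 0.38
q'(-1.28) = 7.55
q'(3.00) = -11.45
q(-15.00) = -527.93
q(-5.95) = -90.10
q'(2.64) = -9.85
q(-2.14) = -14.55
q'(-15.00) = 68.47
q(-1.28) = -6.41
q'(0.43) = -0.04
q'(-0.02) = 1.96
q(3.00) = -14.75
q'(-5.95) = 28.29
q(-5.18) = -69.63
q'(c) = 1.87 - 4.44*c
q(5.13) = -49.21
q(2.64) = -10.92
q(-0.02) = -0.42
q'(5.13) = -20.91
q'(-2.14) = 11.37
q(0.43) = 0.01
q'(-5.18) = 24.87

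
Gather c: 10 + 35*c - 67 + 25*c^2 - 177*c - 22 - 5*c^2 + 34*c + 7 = 20*c^2 - 108*c - 72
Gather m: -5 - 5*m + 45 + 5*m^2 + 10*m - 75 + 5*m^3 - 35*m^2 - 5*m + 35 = 5*m^3 - 30*m^2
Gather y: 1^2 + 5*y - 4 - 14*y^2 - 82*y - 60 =-14*y^2 - 77*y - 63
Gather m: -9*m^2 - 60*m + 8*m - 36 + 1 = -9*m^2 - 52*m - 35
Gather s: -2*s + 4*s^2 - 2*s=4*s^2 - 4*s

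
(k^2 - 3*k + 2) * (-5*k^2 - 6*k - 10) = -5*k^4 + 9*k^3 - 2*k^2 + 18*k - 20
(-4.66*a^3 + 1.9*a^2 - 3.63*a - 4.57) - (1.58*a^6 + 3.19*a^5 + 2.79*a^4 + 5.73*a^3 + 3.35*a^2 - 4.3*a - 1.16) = -1.58*a^6 - 3.19*a^5 - 2.79*a^4 - 10.39*a^3 - 1.45*a^2 + 0.67*a - 3.41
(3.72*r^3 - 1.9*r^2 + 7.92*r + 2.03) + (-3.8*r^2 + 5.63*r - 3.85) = 3.72*r^3 - 5.7*r^2 + 13.55*r - 1.82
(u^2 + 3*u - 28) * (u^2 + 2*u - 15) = u^4 + 5*u^3 - 37*u^2 - 101*u + 420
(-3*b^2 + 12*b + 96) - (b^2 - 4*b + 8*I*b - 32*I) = -4*b^2 + 16*b - 8*I*b + 96 + 32*I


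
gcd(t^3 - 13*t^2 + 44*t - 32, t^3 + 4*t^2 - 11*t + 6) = t - 1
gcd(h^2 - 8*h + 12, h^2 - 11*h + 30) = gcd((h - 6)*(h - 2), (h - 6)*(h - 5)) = h - 6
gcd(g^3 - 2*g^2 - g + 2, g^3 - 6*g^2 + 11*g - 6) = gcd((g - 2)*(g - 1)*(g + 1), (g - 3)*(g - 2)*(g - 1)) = g^2 - 3*g + 2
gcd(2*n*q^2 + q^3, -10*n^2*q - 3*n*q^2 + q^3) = 2*n*q + q^2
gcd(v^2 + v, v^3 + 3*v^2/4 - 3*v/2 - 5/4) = v + 1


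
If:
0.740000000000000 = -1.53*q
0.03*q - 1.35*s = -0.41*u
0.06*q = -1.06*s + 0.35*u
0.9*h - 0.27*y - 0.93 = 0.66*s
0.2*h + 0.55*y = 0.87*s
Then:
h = 0.44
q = -0.48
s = -0.45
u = -1.44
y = -0.87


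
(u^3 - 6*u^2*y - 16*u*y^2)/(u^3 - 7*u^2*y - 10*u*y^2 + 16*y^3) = u/(u - y)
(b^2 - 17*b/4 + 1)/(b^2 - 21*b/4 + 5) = (4*b - 1)/(4*b - 5)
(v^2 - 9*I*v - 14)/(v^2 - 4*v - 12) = (-v^2 + 9*I*v + 14)/(-v^2 + 4*v + 12)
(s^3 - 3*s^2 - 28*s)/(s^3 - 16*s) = (s - 7)/(s - 4)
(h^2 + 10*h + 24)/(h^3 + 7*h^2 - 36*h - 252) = (h + 4)/(h^2 + h - 42)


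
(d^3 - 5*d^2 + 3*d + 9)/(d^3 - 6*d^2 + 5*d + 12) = (d - 3)/(d - 4)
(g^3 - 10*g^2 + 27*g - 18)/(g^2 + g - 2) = (g^2 - 9*g + 18)/(g + 2)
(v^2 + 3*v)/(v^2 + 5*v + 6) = v/(v + 2)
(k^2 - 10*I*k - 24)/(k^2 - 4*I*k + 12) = (k - 4*I)/(k + 2*I)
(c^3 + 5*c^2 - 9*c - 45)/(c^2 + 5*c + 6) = (c^2 + 2*c - 15)/(c + 2)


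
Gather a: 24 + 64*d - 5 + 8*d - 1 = 72*d + 18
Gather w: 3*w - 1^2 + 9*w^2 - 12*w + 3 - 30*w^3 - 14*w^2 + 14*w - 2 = -30*w^3 - 5*w^2 + 5*w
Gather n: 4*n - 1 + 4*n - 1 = 8*n - 2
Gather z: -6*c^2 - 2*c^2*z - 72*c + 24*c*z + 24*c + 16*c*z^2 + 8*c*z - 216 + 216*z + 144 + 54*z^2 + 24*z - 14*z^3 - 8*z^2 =-6*c^2 - 48*c - 14*z^3 + z^2*(16*c + 46) + z*(-2*c^2 + 32*c + 240) - 72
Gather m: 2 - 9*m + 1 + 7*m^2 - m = 7*m^2 - 10*m + 3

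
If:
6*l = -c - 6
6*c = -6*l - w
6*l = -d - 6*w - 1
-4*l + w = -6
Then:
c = 48/13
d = 1085/13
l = -21/13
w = -162/13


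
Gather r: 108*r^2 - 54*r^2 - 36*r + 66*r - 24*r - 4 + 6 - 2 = 54*r^2 + 6*r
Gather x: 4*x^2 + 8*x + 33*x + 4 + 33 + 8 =4*x^2 + 41*x + 45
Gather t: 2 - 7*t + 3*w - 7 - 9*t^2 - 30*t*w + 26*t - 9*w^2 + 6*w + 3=-9*t^2 + t*(19 - 30*w) - 9*w^2 + 9*w - 2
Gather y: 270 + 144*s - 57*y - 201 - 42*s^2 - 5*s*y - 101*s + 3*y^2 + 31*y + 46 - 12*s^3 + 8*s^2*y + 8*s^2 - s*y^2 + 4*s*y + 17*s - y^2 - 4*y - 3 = -12*s^3 - 34*s^2 + 60*s + y^2*(2 - s) + y*(8*s^2 - s - 30) + 112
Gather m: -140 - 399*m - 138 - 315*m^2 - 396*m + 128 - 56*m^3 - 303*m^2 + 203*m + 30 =-56*m^3 - 618*m^2 - 592*m - 120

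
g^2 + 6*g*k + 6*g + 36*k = (g + 6)*(g + 6*k)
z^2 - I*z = z*(z - I)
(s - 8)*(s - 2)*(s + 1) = s^3 - 9*s^2 + 6*s + 16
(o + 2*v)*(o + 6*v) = o^2 + 8*o*v + 12*v^2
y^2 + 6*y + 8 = (y + 2)*(y + 4)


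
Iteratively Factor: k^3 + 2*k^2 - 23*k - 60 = (k - 5)*(k^2 + 7*k + 12) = (k - 5)*(k + 4)*(k + 3)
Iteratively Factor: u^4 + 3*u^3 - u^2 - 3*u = (u + 1)*(u^3 + 2*u^2 - 3*u) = u*(u + 1)*(u^2 + 2*u - 3) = u*(u + 1)*(u + 3)*(u - 1)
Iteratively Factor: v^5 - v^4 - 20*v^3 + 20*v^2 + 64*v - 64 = (v - 1)*(v^4 - 20*v^2 + 64) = (v - 4)*(v - 1)*(v^3 + 4*v^2 - 4*v - 16) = (v - 4)*(v - 2)*(v - 1)*(v^2 + 6*v + 8) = (v - 4)*(v - 2)*(v - 1)*(v + 4)*(v + 2)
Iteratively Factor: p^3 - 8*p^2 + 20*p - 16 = (p - 4)*(p^2 - 4*p + 4) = (p - 4)*(p - 2)*(p - 2)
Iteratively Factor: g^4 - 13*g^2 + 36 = (g + 3)*(g^3 - 3*g^2 - 4*g + 12) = (g + 2)*(g + 3)*(g^2 - 5*g + 6) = (g - 3)*(g + 2)*(g + 3)*(g - 2)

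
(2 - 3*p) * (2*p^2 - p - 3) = -6*p^3 + 7*p^2 + 7*p - 6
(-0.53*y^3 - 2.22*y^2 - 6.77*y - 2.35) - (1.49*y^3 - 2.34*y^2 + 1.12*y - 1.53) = -2.02*y^3 + 0.12*y^2 - 7.89*y - 0.82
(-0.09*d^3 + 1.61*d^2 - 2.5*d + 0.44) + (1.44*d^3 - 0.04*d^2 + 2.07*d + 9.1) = 1.35*d^3 + 1.57*d^2 - 0.43*d + 9.54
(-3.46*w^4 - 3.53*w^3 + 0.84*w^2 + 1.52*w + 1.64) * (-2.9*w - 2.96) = 10.034*w^5 + 20.4786*w^4 + 8.0128*w^3 - 6.8944*w^2 - 9.2552*w - 4.8544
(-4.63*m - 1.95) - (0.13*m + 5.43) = -4.76*m - 7.38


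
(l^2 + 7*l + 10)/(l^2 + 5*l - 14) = (l^2 + 7*l + 10)/(l^2 + 5*l - 14)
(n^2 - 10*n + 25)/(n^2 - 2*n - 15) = (n - 5)/(n + 3)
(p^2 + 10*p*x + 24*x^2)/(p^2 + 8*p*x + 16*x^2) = (p + 6*x)/(p + 4*x)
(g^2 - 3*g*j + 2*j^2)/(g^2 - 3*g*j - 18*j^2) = (-g^2 + 3*g*j - 2*j^2)/(-g^2 + 3*g*j + 18*j^2)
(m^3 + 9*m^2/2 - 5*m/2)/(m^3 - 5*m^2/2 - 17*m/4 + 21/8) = 4*m*(m + 5)/(4*m^2 - 8*m - 21)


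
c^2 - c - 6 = (c - 3)*(c + 2)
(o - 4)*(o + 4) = o^2 - 16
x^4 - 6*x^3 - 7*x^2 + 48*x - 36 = (x - 6)*(x - 2)*(x - 1)*(x + 3)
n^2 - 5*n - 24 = (n - 8)*(n + 3)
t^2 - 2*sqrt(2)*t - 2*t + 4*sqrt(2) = (t - 2)*(t - 2*sqrt(2))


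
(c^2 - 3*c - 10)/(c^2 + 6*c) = (c^2 - 3*c - 10)/(c*(c + 6))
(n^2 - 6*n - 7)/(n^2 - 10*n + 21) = (n + 1)/(n - 3)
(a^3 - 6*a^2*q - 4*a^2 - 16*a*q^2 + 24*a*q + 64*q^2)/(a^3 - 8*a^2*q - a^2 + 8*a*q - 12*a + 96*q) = (a + 2*q)/(a + 3)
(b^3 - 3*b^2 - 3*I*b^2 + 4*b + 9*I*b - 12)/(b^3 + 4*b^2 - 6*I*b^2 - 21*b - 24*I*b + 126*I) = (b^2 - 3*I*b + 4)/(b^2 + b*(7 - 6*I) - 42*I)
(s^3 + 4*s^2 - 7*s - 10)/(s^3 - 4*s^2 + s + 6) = (s + 5)/(s - 3)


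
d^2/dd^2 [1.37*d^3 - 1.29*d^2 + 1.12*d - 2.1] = 8.22*d - 2.58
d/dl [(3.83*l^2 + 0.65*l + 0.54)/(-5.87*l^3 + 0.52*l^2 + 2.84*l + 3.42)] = (22.4821*l^4 + 7.631*l^3 + 20.0486*l^2 + 25.6356*l + 0.6894)/(34.4569*l^6 - 6.1048*l^5 - 33.0712*l^4 - 37.1972*l^3 + 11.6224*l^2 + 19.4256*l + 11.6964)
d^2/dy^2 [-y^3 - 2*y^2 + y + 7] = -6*y - 4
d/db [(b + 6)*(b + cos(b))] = b - (b + 6)*(sin(b) - 1) + cos(b)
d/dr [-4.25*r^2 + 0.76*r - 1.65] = 0.76 - 8.5*r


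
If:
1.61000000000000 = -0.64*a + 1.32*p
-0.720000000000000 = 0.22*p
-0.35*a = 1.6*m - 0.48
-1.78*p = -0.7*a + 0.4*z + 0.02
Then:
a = -9.27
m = 2.33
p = -3.27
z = -1.70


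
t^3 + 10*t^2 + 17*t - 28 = (t - 1)*(t + 4)*(t + 7)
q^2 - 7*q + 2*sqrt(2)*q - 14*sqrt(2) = (q - 7)*(q + 2*sqrt(2))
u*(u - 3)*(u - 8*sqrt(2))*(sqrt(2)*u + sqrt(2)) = sqrt(2)*u^4 - 16*u^3 - 2*sqrt(2)*u^3 - 3*sqrt(2)*u^2 + 32*u^2 + 48*u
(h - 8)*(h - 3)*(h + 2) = h^3 - 9*h^2 + 2*h + 48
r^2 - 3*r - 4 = (r - 4)*(r + 1)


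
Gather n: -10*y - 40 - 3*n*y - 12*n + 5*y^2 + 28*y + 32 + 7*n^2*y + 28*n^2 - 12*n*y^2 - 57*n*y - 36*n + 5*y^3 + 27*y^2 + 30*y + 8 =n^2*(7*y + 28) + n*(-12*y^2 - 60*y - 48) + 5*y^3 + 32*y^2 + 48*y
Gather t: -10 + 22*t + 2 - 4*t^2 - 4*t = -4*t^2 + 18*t - 8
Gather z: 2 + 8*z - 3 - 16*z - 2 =-8*z - 3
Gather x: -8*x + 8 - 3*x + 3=11 - 11*x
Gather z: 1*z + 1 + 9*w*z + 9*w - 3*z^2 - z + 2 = 9*w*z + 9*w - 3*z^2 + 3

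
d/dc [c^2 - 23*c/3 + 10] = 2*c - 23/3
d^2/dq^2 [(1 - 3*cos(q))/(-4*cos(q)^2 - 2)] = (8*(1 - cos(q)^2)^2 - 6*cos(q)^5 + 30*cos(q)^3 - 39*cos(q)/2 - 6)/(2*cos(q)^2 + 1)^3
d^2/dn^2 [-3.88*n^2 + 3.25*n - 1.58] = -7.76000000000000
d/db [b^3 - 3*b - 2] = 3*b^2 - 3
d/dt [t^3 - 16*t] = 3*t^2 - 16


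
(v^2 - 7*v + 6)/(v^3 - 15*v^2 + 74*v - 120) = (v - 1)/(v^2 - 9*v + 20)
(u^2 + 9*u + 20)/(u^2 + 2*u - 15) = (u + 4)/(u - 3)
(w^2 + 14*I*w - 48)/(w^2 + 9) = (w^2 + 14*I*w - 48)/(w^2 + 9)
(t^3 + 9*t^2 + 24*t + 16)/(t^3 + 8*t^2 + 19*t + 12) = (t + 4)/(t + 3)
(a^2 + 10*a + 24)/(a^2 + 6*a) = (a + 4)/a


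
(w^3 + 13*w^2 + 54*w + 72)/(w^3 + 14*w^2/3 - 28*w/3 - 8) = 3*(w^2 + 7*w + 12)/(3*w^2 - 4*w - 4)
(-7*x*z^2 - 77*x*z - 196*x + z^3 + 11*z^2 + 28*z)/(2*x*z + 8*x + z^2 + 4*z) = (-7*x*z - 49*x + z^2 + 7*z)/(2*x + z)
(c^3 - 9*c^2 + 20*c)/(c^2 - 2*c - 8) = c*(c - 5)/(c + 2)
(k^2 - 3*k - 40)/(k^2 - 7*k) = (k^2 - 3*k - 40)/(k*(k - 7))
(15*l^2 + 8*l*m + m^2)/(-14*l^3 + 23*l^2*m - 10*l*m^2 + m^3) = (-15*l^2 - 8*l*m - m^2)/(14*l^3 - 23*l^2*m + 10*l*m^2 - m^3)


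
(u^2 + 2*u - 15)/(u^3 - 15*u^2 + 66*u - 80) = (u^2 + 2*u - 15)/(u^3 - 15*u^2 + 66*u - 80)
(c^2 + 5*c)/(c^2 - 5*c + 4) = c*(c + 5)/(c^2 - 5*c + 4)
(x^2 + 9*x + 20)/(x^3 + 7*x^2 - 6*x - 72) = (x + 5)/(x^2 + 3*x - 18)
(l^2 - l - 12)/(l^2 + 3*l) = (l - 4)/l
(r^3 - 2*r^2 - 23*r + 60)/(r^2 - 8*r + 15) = (r^2 + r - 20)/(r - 5)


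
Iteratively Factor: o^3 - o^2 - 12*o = (o - 4)*(o^2 + 3*o) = o*(o - 4)*(o + 3)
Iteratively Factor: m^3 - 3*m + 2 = (m + 2)*(m^2 - 2*m + 1) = (m - 1)*(m + 2)*(m - 1)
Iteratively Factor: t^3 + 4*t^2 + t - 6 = (t + 2)*(t^2 + 2*t - 3) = (t + 2)*(t + 3)*(t - 1)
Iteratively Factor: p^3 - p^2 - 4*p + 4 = (p + 2)*(p^2 - 3*p + 2) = (p - 2)*(p + 2)*(p - 1)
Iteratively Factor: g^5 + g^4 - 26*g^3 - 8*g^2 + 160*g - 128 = (g + 4)*(g^4 - 3*g^3 - 14*g^2 + 48*g - 32) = (g - 2)*(g + 4)*(g^3 - g^2 - 16*g + 16) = (g - 2)*(g - 1)*(g + 4)*(g^2 - 16) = (g - 4)*(g - 2)*(g - 1)*(g + 4)*(g + 4)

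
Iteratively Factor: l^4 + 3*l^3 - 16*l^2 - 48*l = (l)*(l^3 + 3*l^2 - 16*l - 48) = l*(l - 4)*(l^2 + 7*l + 12) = l*(l - 4)*(l + 4)*(l + 3)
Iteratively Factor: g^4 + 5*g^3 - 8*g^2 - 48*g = (g + 4)*(g^3 + g^2 - 12*g) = (g + 4)^2*(g^2 - 3*g) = (g - 3)*(g + 4)^2*(g)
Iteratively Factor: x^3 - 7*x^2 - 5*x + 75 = (x - 5)*(x^2 - 2*x - 15) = (x - 5)^2*(x + 3)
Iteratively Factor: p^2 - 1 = (p + 1)*(p - 1)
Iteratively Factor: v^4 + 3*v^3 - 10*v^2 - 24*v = (v - 3)*(v^3 + 6*v^2 + 8*v) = (v - 3)*(v + 4)*(v^2 + 2*v) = v*(v - 3)*(v + 4)*(v + 2)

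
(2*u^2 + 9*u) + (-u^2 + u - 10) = u^2 + 10*u - 10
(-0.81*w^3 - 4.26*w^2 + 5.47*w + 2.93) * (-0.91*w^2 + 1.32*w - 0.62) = 0.7371*w^5 + 2.8074*w^4 - 10.0987*w^3 + 7.1953*w^2 + 0.4762*w - 1.8166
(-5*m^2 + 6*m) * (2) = -10*m^2 + 12*m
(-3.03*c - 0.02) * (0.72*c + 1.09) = -2.1816*c^2 - 3.3171*c - 0.0218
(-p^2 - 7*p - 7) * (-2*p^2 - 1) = 2*p^4 + 14*p^3 + 15*p^2 + 7*p + 7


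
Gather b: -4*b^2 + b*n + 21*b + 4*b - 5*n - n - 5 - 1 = -4*b^2 + b*(n + 25) - 6*n - 6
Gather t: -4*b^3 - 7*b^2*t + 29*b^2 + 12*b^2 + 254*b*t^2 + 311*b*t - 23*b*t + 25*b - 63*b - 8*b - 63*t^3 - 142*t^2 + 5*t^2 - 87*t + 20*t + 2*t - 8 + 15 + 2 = -4*b^3 + 41*b^2 - 46*b - 63*t^3 + t^2*(254*b - 137) + t*(-7*b^2 + 288*b - 65) + 9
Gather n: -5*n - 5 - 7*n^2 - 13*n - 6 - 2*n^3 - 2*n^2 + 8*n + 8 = -2*n^3 - 9*n^2 - 10*n - 3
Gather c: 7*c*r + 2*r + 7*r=7*c*r + 9*r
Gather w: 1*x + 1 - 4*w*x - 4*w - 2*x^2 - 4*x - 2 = w*(-4*x - 4) - 2*x^2 - 3*x - 1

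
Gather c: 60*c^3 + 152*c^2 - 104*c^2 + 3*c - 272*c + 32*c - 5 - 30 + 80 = 60*c^3 + 48*c^2 - 237*c + 45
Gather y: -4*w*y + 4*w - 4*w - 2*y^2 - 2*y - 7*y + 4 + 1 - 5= -2*y^2 + y*(-4*w - 9)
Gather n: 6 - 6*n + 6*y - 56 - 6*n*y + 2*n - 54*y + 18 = n*(-6*y - 4) - 48*y - 32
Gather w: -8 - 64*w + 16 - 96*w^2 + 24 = -96*w^2 - 64*w + 32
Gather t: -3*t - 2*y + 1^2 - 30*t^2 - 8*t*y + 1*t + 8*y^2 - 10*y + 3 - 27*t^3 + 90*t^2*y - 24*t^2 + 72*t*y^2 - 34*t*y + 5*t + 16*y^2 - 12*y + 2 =-27*t^3 + t^2*(90*y - 54) + t*(72*y^2 - 42*y + 3) + 24*y^2 - 24*y + 6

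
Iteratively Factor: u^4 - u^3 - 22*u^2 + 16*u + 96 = (u - 4)*(u^3 + 3*u^2 - 10*u - 24) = (u - 4)*(u + 4)*(u^2 - u - 6) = (u - 4)*(u - 3)*(u + 4)*(u + 2)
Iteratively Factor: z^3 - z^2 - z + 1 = (z + 1)*(z^2 - 2*z + 1) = (z - 1)*(z + 1)*(z - 1)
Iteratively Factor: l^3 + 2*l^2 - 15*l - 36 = (l + 3)*(l^2 - l - 12) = (l + 3)^2*(l - 4)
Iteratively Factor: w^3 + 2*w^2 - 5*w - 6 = (w - 2)*(w^2 + 4*w + 3) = (w - 2)*(w + 1)*(w + 3)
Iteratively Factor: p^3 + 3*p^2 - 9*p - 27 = (p + 3)*(p^2 - 9) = (p - 3)*(p + 3)*(p + 3)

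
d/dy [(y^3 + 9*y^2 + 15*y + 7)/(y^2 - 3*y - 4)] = (y^2 - 8*y - 39)/(y^2 - 8*y + 16)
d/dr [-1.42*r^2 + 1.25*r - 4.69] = 1.25 - 2.84*r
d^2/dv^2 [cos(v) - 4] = -cos(v)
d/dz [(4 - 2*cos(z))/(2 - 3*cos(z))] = -8*sin(z)/(3*cos(z) - 2)^2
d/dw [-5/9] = 0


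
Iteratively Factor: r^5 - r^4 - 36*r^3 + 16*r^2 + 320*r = (r - 5)*(r^4 + 4*r^3 - 16*r^2 - 64*r) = (r - 5)*(r + 4)*(r^3 - 16*r) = (r - 5)*(r + 4)^2*(r^2 - 4*r) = r*(r - 5)*(r + 4)^2*(r - 4)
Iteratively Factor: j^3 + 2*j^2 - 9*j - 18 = (j + 3)*(j^2 - j - 6) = (j - 3)*(j + 3)*(j + 2)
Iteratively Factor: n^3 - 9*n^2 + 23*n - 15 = (n - 5)*(n^2 - 4*n + 3) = (n - 5)*(n - 3)*(n - 1)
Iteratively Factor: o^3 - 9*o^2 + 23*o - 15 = (o - 5)*(o^2 - 4*o + 3) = (o - 5)*(o - 3)*(o - 1)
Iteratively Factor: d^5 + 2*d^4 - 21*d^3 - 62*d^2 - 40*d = (d + 2)*(d^4 - 21*d^2 - 20*d) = d*(d + 2)*(d^3 - 21*d - 20) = d*(d + 1)*(d + 2)*(d^2 - d - 20) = d*(d - 5)*(d + 1)*(d + 2)*(d + 4)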